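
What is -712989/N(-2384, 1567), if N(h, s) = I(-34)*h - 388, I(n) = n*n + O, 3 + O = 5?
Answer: 712989/2761060 ≈ 0.25823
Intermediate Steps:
O = 2 (O = -3 + 5 = 2)
I(n) = 2 + n**2 (I(n) = n*n + 2 = n**2 + 2 = 2 + n**2)
N(h, s) = -388 + 1158*h (N(h, s) = (2 + (-34)**2)*h - 388 = (2 + 1156)*h - 388 = 1158*h - 388 = -388 + 1158*h)
-712989/N(-2384, 1567) = -712989/(-388 + 1158*(-2384)) = -712989/(-388 - 2760672) = -712989/(-2761060) = -712989*(-1/2761060) = 712989/2761060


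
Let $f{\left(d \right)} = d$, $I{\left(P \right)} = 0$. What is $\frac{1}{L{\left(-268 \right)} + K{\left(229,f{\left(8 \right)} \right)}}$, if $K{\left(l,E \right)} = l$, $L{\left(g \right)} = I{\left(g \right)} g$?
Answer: $\frac{1}{229} \approx 0.0043668$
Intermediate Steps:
$L{\left(g \right)} = 0$ ($L{\left(g \right)} = 0 g = 0$)
$\frac{1}{L{\left(-268 \right)} + K{\left(229,f{\left(8 \right)} \right)}} = \frac{1}{0 + 229} = \frac{1}{229}$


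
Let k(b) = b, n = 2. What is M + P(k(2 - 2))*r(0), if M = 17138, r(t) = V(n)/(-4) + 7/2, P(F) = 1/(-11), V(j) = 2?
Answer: 188515/11 ≈ 17138.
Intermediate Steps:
P(F) = -1/11
r(t) = 3 (r(t) = 2/(-4) + 7/2 = 2*(-¼) + 7*(½) = -½ + 7/2 = 3)
M + P(k(2 - 2))*r(0) = 17138 - 1/11*3 = 17138 - 3/11 = 188515/11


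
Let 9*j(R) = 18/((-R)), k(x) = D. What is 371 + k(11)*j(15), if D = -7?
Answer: 5579/15 ≈ 371.93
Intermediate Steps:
k(x) = -7
j(R) = -2/R (j(R) = (18/((-R)))/9 = (18*(-1/R))/9 = (-18/R)/9 = -2/R)
371 + k(11)*j(15) = 371 - (-14)/15 = 371 - 7*(-2/15) = 371 + 14/15 = 5579/15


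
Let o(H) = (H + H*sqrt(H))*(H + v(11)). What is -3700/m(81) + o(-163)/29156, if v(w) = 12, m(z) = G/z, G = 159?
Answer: -2911379911/1545268 + 24613*I*sqrt(163)/29156 ≈ -1884.1 + 10.778*I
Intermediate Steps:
m(z) = 159/z
o(H) = (12 + H)*(H + H**(3/2)) (o(H) = (H + H*sqrt(H))*(H + 12) = (H + H**(3/2))*(12 + H) = (12 + H)*(H + H**(3/2)))
-3700/m(81) + o(-163)/29156 = -3700/(159/81) + ((-163)**2 + (-163)**(5/2) + 12*(-163) + 12*(-163)**(3/2))/29156 = -3700/(159*(1/81)) + (26569 + 26569*I*sqrt(163) - 1956 + 12*(-163*I*sqrt(163)))*(1/29156) = -3700/53/27 + (26569 + 26569*I*sqrt(163) - 1956 - 1956*I*sqrt(163))*(1/29156) = -3700*27/53 + (24613 + 24613*I*sqrt(163))*(1/29156) = -99900/53 + (24613/29156 + 24613*I*sqrt(163)/29156) = -2911379911/1545268 + 24613*I*sqrt(163)/29156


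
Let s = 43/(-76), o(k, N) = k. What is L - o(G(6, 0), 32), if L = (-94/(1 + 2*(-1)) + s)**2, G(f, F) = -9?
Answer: 50476185/5776 ≈ 8739.0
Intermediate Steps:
s = -43/76 (s = 43*(-1/76) = -43/76 ≈ -0.56579)
L = 50424201/5776 (L = (-94/(1 + 2*(-1)) - 43/76)**2 = (-94/(1 - 2) - 43/76)**2 = (-94/(-1) - 43/76)**2 = (-94*(-1) - 43/76)**2 = (94 - 43/76)**2 = (7101/76)**2 = 50424201/5776 ≈ 8730.0)
L - o(G(6, 0), 32) = 50424201/5776 - 1*(-9) = 50424201/5776 + 9 = 50476185/5776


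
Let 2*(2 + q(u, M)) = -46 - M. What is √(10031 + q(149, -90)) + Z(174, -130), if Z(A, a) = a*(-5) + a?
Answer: 520 + 23*√19 ≈ 620.25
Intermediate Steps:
q(u, M) = -25 - M/2 (q(u, M) = -2 + (-46 - M)/2 = -2 + (-23 - M/2) = -25 - M/2)
Z(A, a) = -4*a (Z(A, a) = -5*a + a = -4*a)
√(10031 + q(149, -90)) + Z(174, -130) = √(10031 + (-25 - ½*(-90))) - 4*(-130) = √(10031 + (-25 + 45)) + 520 = √(10031 + 20) + 520 = √10051 + 520 = 23*√19 + 520 = 520 + 23*√19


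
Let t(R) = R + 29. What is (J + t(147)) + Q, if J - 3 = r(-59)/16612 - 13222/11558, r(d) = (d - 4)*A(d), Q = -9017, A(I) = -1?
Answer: -848564068679/96000748 ≈ -8839.1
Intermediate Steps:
t(R) = 29 + R
r(d) = 4 - d (r(d) = (d - 4)*(-1) = (-4 + d)*(-1) = 4 - d)
J = 178544389/96000748 (J = 3 + ((4 - 1*(-59))/16612 - 13222/11558) = 3 + ((4 + 59)*(1/16612) - 13222*1/11558) = 3 + (63*(1/16612) - 6611/5779) = 3 + (63/16612 - 6611/5779) = 3 - 109457855/96000748 = 178544389/96000748 ≈ 1.8598)
(J + t(147)) + Q = (178544389/96000748 + (29 + 147)) - 9017 = (178544389/96000748 + 176) - 9017 = 17074676037/96000748 - 9017 = -848564068679/96000748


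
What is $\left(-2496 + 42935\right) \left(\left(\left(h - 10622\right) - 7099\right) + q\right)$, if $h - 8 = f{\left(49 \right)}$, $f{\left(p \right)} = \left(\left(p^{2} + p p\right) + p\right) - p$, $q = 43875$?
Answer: $1252153196$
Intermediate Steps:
$f{\left(p \right)} = 2 p^{2}$ ($f{\left(p \right)} = \left(\left(p^{2} + p^{2}\right) + p\right) - p = \left(2 p^{2} + p\right) - p = \left(p + 2 p^{2}\right) - p = 2 p^{2}$)
$h = 4810$ ($h = 8 + 2 \cdot 49^{2} = 8 + 2 \cdot 2401 = 8 + 4802 = 4810$)
$\left(-2496 + 42935\right) \left(\left(\left(h - 10622\right) - 7099\right) + q\right) = \left(-2496 + 42935\right) \left(\left(\left(4810 - 10622\right) - 7099\right) + 43875\right) = 40439 \left(\left(-5812 - 7099\right) + 43875\right) = 40439 \left(-12911 + 43875\right) = 40439 \cdot 30964 = 1252153196$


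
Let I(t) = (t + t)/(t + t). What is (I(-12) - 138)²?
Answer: 18769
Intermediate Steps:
I(t) = 1 (I(t) = (2*t)/((2*t)) = (2*t)*(1/(2*t)) = 1)
(I(-12) - 138)² = (1 - 138)² = (-137)² = 18769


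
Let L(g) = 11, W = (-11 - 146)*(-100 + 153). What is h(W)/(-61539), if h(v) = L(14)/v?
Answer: 11/512066019 ≈ 2.1482e-8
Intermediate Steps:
W = -8321 (W = -157*53 = -8321)
h(v) = 11/v
h(W)/(-61539) = (11/(-8321))/(-61539) = (11*(-1/8321))*(-1/61539) = -11/8321*(-1/61539) = 11/512066019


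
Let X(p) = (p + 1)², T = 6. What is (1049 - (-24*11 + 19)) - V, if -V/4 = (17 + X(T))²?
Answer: 18718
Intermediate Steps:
X(p) = (1 + p)²
V = -17424 (V = -4*(17 + (1 + 6)²)² = -4*(17 + 7²)² = -4*(17 + 49)² = -4*66² = -4*4356 = -17424)
(1049 - (-24*11 + 19)) - V = (1049 - (-24*11 + 19)) - 1*(-17424) = (1049 - (-264 + 19)) + 17424 = (1049 - 1*(-245)) + 17424 = (1049 + 245) + 17424 = 1294 + 17424 = 18718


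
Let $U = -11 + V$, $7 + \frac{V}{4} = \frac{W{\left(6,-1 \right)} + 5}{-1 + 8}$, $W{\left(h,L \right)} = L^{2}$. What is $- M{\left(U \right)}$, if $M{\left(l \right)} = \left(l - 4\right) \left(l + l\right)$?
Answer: $- \frac{137946}{49} \approx -2815.2$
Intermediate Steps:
$V = - \frac{172}{7}$ ($V = -28 + 4 \frac{\left(-1\right)^{2} + 5}{-1 + 8} = -28 + 4 \frac{1 + 5}{7} = -28 + 4 \cdot 6 \cdot \frac{1}{7} = -28 + 4 \cdot \frac{6}{7} = -28 + \frac{24}{7} = - \frac{172}{7} \approx -24.571$)
$U = - \frac{249}{7}$ ($U = -11 - \frac{172}{7} = - \frac{249}{7} \approx -35.571$)
$M{\left(l \right)} = 2 l \left(-4 + l\right)$ ($M{\left(l \right)} = \left(-4 + l\right) 2 l = 2 l \left(-4 + l\right)$)
$- M{\left(U \right)} = - \frac{2 \left(-249\right) \left(-4 - \frac{249}{7}\right)}{7} = - \frac{2 \left(-249\right) \left(-277\right)}{7 \cdot 7} = \left(-1\right) \frac{137946}{49} = - \frac{137946}{49}$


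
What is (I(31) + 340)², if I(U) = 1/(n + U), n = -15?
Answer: 29604481/256 ≈ 1.1564e+5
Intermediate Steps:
I(U) = 1/(-15 + U)
(I(31) + 340)² = (1/(-15 + 31) + 340)² = (1/16 + 340)² = (5441/16)² = 29604481/256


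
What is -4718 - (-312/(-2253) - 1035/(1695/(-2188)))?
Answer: -513775358/84863 ≈ -6054.2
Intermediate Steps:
-4718 - (-312/(-2253) - 1035/(1695/(-2188))) = -4718 - (-312*(-1/2253) - 1035/(1695*(-1/2188))) = -4718 - (104/751 - 1035/(-1695/2188)) = -4718 - (104/751 - 1035*(-2188/1695)) = -4718 - (104/751 + 150972/113) = -4718 - 1*113391724/84863 = -4718 - 113391724/84863 = -513775358/84863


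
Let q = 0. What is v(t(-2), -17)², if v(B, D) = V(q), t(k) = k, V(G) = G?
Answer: 0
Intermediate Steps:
v(B, D) = 0
v(t(-2), -17)² = 0² = 0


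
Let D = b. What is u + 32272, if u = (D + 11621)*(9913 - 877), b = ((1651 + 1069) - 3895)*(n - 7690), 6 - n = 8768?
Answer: 174780859228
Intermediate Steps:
n = -8762 (n = 6 - 1*8768 = 6 - 8768 = -8762)
b = 19331100 (b = ((1651 + 1069) - 3895)*(-8762 - 7690) = (2720 - 3895)*(-16452) = -1175*(-16452) = 19331100)
D = 19331100
u = 174780826956 (u = (19331100 + 11621)*(9913 - 877) = 19342721*9036 = 174780826956)
u + 32272 = 174780826956 + 32272 = 174780859228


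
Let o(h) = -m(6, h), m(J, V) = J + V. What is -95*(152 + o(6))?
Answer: -13300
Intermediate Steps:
o(h) = -6 - h (o(h) = -(6 + h) = -6 - h)
-95*(152 + o(6)) = -95*(152 + (-6 - 1*6)) = -95*(152 + (-6 - 6)) = -95*(152 - 12) = -95*140 = -13300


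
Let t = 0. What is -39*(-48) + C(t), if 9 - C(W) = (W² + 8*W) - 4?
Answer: 1885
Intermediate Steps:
C(W) = 13 - W² - 8*W (C(W) = 9 - ((W² + 8*W) - 4) = 9 - (-4 + W² + 8*W) = 9 + (4 - W² - 8*W) = 13 - W² - 8*W)
-39*(-48) + C(t) = -39*(-48) + (13 - 1*0² - 8*0) = 1872 + (13 - 1*0 + 0) = 1872 + (13 + 0 + 0) = 1872 + 13 = 1885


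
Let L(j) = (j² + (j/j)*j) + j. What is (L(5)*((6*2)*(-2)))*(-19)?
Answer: 15960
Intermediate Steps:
L(j) = j² + 2*j (L(j) = (j² + 1*j) + j = (j² + j) + j = (j + j²) + j = j² + 2*j)
(L(5)*((6*2)*(-2)))*(-19) = ((5*(2 + 5))*((6*2)*(-2)))*(-19) = ((5*7)*(12*(-2)))*(-19) = (35*(-24))*(-19) = -840*(-19) = 15960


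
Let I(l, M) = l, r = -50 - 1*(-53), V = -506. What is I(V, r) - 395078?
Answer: -395584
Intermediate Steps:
r = 3 (r = -50 + 53 = 3)
I(V, r) - 395078 = -506 - 395078 = -395584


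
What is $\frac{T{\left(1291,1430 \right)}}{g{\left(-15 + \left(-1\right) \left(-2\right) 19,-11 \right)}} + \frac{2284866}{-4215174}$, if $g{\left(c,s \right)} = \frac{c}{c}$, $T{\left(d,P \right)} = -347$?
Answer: $- \frac{244158374}{702529} \approx -347.54$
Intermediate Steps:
$g{\left(c,s \right)} = 1$
$\frac{T{\left(1291,1430 \right)}}{g{\left(-15 + \left(-1\right) \left(-2\right) 19,-11 \right)}} + \frac{2284866}{-4215174} = - \frac{347}{1} + \frac{2284866}{-4215174} = \left(-347\right) 1 + 2284866 \left(- \frac{1}{4215174}\right) = -347 - \frac{380811}{702529} = - \frac{244158374}{702529}$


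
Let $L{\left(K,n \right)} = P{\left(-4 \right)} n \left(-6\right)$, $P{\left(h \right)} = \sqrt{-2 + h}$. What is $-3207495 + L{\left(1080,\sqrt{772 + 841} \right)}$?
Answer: $-3207495 - 6 i \sqrt{9678} \approx -3.2075 \cdot 10^{6} - 590.26 i$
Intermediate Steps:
$L{\left(K,n \right)} = - 6 i n \sqrt{6}$ ($L{\left(K,n \right)} = \sqrt{-2 - 4} n \left(-6\right) = \sqrt{-6} n \left(-6\right) = i \sqrt{6} n \left(-6\right) = i n \sqrt{6} \left(-6\right) = - 6 i n \sqrt{6}$)
$-3207495 + L{\left(1080,\sqrt{772 + 841} \right)} = -3207495 - 6 i \sqrt{772 + 841} \sqrt{6} = -3207495 - 6 i \sqrt{1613} \sqrt{6} = -3207495 - 6 i \sqrt{9678}$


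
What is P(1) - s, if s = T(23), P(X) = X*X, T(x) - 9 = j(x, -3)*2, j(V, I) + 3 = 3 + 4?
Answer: -16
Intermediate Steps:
j(V, I) = 4 (j(V, I) = -3 + (3 + 4) = -3 + 7 = 4)
T(x) = 17 (T(x) = 9 + 4*2 = 9 + 8 = 17)
P(X) = X**2
s = 17
P(1) - s = 1**2 - 1*17 = 1 - 17 = -16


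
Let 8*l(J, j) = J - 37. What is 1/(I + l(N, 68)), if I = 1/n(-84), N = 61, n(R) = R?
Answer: 84/251 ≈ 0.33466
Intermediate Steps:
I = -1/84 (I = 1/(-84) = -1/84 ≈ -0.011905)
l(J, j) = -37/8 + J/8 (l(J, j) = (J - 37)/8 = (-37 + J)/8 = -37/8 + J/8)
1/(I + l(N, 68)) = 1/(-1/84 + (-37/8 + (⅛)*61)) = 1/(-1/84 + (-37/8 + 61/8)) = 1/(-1/84 + 3) = 1/(251/84) = 84/251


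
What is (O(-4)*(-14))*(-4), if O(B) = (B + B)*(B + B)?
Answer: 3584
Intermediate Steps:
O(B) = 4*B² (O(B) = (2*B)*(2*B) = 4*B²)
(O(-4)*(-14))*(-4) = ((4*(-4)²)*(-14))*(-4) = ((4*16)*(-14))*(-4) = (64*(-14))*(-4) = -896*(-4) = 3584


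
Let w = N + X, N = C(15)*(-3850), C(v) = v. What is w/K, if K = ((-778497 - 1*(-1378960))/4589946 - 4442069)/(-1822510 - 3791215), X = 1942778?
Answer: 48570940805131297800/20388856237811 ≈ 2.3822e+6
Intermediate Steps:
N = -57750 (N = 15*(-3850) = -57750)
w = 1885028 (w = -57750 + 1942778 = 1885028)
K = 20388856237811/25766694608850 (K = ((-778497 + 1378960)*(1/4589946) - 4442069)/(-5613725) = (600463*(1/4589946) - 4442069)*(-1/5613725) = (600463/4589946 - 4442069)*(-1/5613725) = -20388856237811/4589946*(-1/5613725) = 20388856237811/25766694608850 ≈ 0.79129)
w/K = 1885028/(20388856237811/25766694608850) = 1885028*(25766694608850/20388856237811) = 48570940805131297800/20388856237811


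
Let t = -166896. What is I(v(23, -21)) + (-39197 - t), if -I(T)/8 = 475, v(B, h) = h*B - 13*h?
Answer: 123899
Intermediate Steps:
v(B, h) = -13*h + B*h (v(B, h) = B*h - 13*h = -13*h + B*h)
I(T) = -3800 (I(T) = -8*475 = -3800)
I(v(23, -21)) + (-39197 - t) = -3800 + (-39197 - 1*(-166896)) = -3800 + (-39197 + 166896) = -3800 + 127699 = 123899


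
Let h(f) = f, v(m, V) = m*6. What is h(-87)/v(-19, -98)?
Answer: 29/38 ≈ 0.76316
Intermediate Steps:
v(m, V) = 6*m
h(-87)/v(-19, -98) = -87/(6*(-19)) = -87/(-114) = -87*(-1/114) = 29/38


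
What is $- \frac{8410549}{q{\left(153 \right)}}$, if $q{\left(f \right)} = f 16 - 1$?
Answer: $- \frac{8410549}{2447} \approx -3437.1$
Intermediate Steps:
$q{\left(f \right)} = -1 + 16 f$ ($q{\left(f \right)} = 16 f - 1 = -1 + 16 f$)
$- \frac{8410549}{q{\left(153 \right)}} = - \frac{8410549}{-1 + 16 \cdot 153} = - \frac{8410549}{-1 + 2448} = - \frac{8410549}{2447}$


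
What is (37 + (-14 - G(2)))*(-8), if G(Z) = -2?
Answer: -200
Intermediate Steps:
(37 + (-14 - G(2)))*(-8) = (37 + (-14 - 1*(-2)))*(-8) = (37 + (-14 + 2))*(-8) = (37 - 12)*(-8) = 25*(-8) = -200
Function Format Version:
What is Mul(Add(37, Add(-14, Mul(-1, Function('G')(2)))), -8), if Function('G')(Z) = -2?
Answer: -200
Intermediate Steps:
Mul(Add(37, Add(-14, Mul(-1, Function('G')(2)))), -8) = Mul(Add(37, Add(-14, Mul(-1, -2))), -8) = Mul(Add(37, Add(-14, 2)), -8) = Mul(Add(37, -12), -8) = Mul(25, -8) = -200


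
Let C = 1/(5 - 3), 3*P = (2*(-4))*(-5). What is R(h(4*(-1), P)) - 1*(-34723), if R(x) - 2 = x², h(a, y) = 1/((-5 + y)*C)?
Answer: 21703161/625 ≈ 34725.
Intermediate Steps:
P = 40/3 (P = ((2*(-4))*(-5))/3 = (-8*(-5))/3 = (⅓)*40 = 40/3 ≈ 13.333)
C = ½ (C = 1/2 = ½ ≈ 0.50000)
h(a, y) = 2/(-5 + y) (h(a, y) = 1/((-5 + y)*(½)) = 2/(-5 + y))
R(x) = 2 + x²
R(h(4*(-1), P)) - 1*(-34723) = (2 + (2/(-5 + 40/3))²) - 1*(-34723) = (2 + (2/(25/3))²) + 34723 = (2 + (2*(3/25))²) + 34723 = (2 + (6/25)²) + 34723 = (2 + 36/625) + 34723 = 1286/625 + 34723 = 21703161/625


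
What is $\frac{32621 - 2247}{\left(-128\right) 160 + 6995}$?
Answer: $- \frac{30374}{13485} \approx -2.2524$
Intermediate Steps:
$\frac{32621 - 2247}{\left(-128\right) 160 + 6995} = \frac{30374}{-20480 + 6995} = \frac{30374}{-13485} = 30374 \left(- \frac{1}{13485}\right) = - \frac{30374}{13485}$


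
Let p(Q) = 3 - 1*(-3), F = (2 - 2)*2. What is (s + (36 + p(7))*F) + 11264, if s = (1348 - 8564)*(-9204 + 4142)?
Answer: 36538656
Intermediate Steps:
F = 0 (F = 0*2 = 0)
p(Q) = 6 (p(Q) = 3 + 3 = 6)
s = 36527392 (s = -7216*(-5062) = 36527392)
(s + (36 + p(7))*F) + 11264 = (36527392 + (36 + 6)*0) + 11264 = (36527392 + 42*0) + 11264 = (36527392 + 0) + 11264 = 36527392 + 11264 = 36538656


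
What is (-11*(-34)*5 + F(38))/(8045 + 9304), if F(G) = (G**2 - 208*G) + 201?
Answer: -1463/5783 ≈ -0.25298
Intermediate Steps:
F(G) = 201 + G**2 - 208*G
(-11*(-34)*5 + F(38))/(8045 + 9304) = (-11*(-34)*5 + (201 + 38**2 - 208*38))/(8045 + 9304) = (374*5 + (201 + 1444 - 7904))/17349 = (1870 - 6259)*(1/17349) = -4389*1/17349 = -1463/5783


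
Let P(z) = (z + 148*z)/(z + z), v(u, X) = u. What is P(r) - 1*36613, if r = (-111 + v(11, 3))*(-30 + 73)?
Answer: -73077/2 ≈ -36539.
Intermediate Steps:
r = -4300 (r = (-111 + 11)*(-30 + 73) = -100*43 = -4300)
P(z) = 149/2 (P(z) = (149*z)/((2*z)) = (149*z)*(1/(2*z)) = 149/2)
P(r) - 1*36613 = 149/2 - 1*36613 = 149/2 - 36613 = -73077/2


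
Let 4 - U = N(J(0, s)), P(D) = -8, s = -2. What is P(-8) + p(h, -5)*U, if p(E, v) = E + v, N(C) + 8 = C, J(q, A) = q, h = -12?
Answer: -212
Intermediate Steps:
N(C) = -8 + C
U = 12 (U = 4 - (-8 + 0) = 4 - 1*(-8) = 4 + 8 = 12)
P(-8) + p(h, -5)*U = -8 + (-12 - 5)*12 = -8 - 17*12 = -8 - 204 = -212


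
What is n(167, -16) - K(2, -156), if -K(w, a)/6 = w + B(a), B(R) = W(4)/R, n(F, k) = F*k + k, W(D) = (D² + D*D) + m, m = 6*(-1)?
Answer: -2677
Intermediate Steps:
m = -6
W(D) = -6 + 2*D² (W(D) = (D² + D*D) - 6 = (D² + D²) - 6 = 2*D² - 6 = -6 + 2*D²)
n(F, k) = k + F*k
B(R) = 26/R (B(R) = (-6 + 2*4²)/R = (-6 + 2*16)/R = (-6 + 32)/R = 26/R)
K(w, a) = -156/a - 6*w (K(w, a) = -6*(w + 26/a) = -156/a - 6*w)
n(167, -16) - K(2, -156) = -16*(1 + 167) - (-156/(-156) - 6*2) = -16*168 - (-156*(-1/156) - 12) = -2688 - (1 - 12) = -2688 - 1*(-11) = -2688 + 11 = -2677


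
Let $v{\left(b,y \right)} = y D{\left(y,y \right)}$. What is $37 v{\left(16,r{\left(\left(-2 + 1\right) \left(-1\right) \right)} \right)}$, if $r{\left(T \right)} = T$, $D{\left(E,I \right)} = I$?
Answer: $37$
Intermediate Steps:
$v{\left(b,y \right)} = y^{2}$ ($v{\left(b,y \right)} = y y = y^{2}$)
$37 v{\left(16,r{\left(\left(-2 + 1\right) \left(-1\right) \right)} \right)} = 37 \left(\left(-2 + 1\right) \left(-1\right)\right)^{2} = 37 \left(\left(-1\right) \left(-1\right)\right)^{2} = 37 \cdot 1^{2} = 37 \cdot 1 = 37$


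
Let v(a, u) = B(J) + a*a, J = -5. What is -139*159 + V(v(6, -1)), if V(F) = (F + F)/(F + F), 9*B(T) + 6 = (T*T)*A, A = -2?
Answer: -22100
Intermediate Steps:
B(T) = -2/3 - 2*T**2/9 (B(T) = -2/3 + ((T*T)*(-2))/9 = -2/3 + (T**2*(-2))/9 = -2/3 + (-2*T**2)/9 = -2/3 - 2*T**2/9)
v(a, u) = -56/9 + a**2 (v(a, u) = (-2/3 - 2/9*(-5)**2) + a*a = (-2/3 - 2/9*25) + a**2 = (-2/3 - 50/9) + a**2 = -56/9 + a**2)
V(F) = 1 (V(F) = (2*F)/((2*F)) = (2*F)*(1/(2*F)) = 1)
-139*159 + V(v(6, -1)) = -139*159 + 1 = -22101 + 1 = -22100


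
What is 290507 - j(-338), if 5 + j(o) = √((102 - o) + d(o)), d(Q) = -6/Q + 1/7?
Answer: 290512 - √3644970/91 ≈ 2.9049e+5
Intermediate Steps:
d(Q) = ⅐ - 6/Q (d(Q) = -6/Q + 1*(⅐) = -6/Q + ⅐ = ⅐ - 6/Q)
j(o) = -5 + √(102 - o + (-42 + o)/(7*o)) (j(o) = -5 + √((102 - o) + (-42 + o)/(7*o)) = -5 + √(102 - o + (-42 + o)/(7*o)))
290507 - j(-338) = 290507 - (-5 + √(5005 - 294/(-338) - 49*(-338))/7) = 290507 - (-5 + √(5005 - 294*(-1/338) + 16562)/7) = 290507 - (-5 + √(5005 + 147/169 + 16562)/7) = 290507 - (-5 + √(3644970/169)/7) = 290507 - (-5 + (√3644970/13)/7) = 290507 - (-5 + √3644970/91) = 290507 + (5 - √3644970/91) = 290512 - √3644970/91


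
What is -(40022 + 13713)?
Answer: -53735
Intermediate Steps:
-(40022 + 13713) = -1*53735 = -53735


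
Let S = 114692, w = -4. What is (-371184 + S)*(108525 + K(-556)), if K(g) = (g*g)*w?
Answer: 289327849348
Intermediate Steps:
K(g) = -4*g² (K(g) = (g*g)*(-4) = g²*(-4) = -4*g²)
(-371184 + S)*(108525 + K(-556)) = (-371184 + 114692)*(108525 - 4*(-556)²) = -256492*(108525 - 4*309136) = -256492*(108525 - 1236544) = -256492*(-1128019) = 289327849348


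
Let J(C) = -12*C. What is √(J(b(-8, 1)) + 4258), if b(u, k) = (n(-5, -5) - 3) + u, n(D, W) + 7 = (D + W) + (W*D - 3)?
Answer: √4330 ≈ 65.803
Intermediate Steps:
n(D, W) = -10 + D + W + D*W (n(D, W) = -7 + ((D + W) + (W*D - 3)) = -7 + ((D + W) + (D*W - 3)) = -7 + ((D + W) + (-3 + D*W)) = -7 + (-3 + D + W + D*W) = -10 + D + W + D*W)
b(u, k) = 2 + u (b(u, k) = ((-10 - 5 - 5 - 5*(-5)) - 3) + u = ((-10 - 5 - 5 + 25) - 3) + u = (5 - 3) + u = 2 + u)
√(J(b(-8, 1)) + 4258) = √(-12*(2 - 8) + 4258) = √(-12*(-6) + 4258) = √(72 + 4258) = √4330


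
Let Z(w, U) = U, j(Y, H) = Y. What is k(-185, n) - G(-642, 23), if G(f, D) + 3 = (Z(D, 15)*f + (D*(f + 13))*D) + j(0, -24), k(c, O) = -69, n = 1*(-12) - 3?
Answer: 342305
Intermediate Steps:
n = -15 (n = -12 - 3 = -15)
G(f, D) = -3 + 15*f + D**2*(13 + f) (G(f, D) = -3 + ((15*f + (D*(f + 13))*D) + 0) = -3 + ((15*f + (D*(13 + f))*D) + 0) = -3 + ((15*f + D**2*(13 + f)) + 0) = -3 + (15*f + D**2*(13 + f)) = -3 + 15*f + D**2*(13 + f))
k(-185, n) - G(-642, 23) = -69 - (-3 + 13*23**2 + 15*(-642) - 642*23**2) = -69 - (-3 + 13*529 - 9630 - 642*529) = -69 - (-3 + 6877 - 9630 - 339618) = -69 - 1*(-342374) = -69 + 342374 = 342305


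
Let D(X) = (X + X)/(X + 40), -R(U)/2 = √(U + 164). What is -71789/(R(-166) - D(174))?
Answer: 668283801/60934 - 821912261*I*√2/60934 ≈ 10967.0 - 19076.0*I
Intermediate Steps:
R(U) = -2*√(164 + U) (R(U) = -2*√(U + 164) = -2*√(164 + U))
D(X) = 2*X/(40 + X) (D(X) = (2*X)/(40 + X) = 2*X/(40 + X))
-71789/(R(-166) - D(174)) = -71789/(-2*√(164 - 166) - 2*174/(40 + 174)) = -71789/(-2*I*√2 - 2*174/214) = -71789/(-2*I*√2 - 1*174/107) = -71789/(-2*I*√2 - 174/107) = -71789/(-174/107 - 2*I*√2)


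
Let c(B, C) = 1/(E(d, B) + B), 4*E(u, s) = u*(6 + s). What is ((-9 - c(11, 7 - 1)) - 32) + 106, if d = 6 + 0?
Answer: 4743/73 ≈ 64.973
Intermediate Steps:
d = 6
E(u, s) = u*(6 + s)/4 (E(u, s) = (u*(6 + s))/4 = u*(6 + s)/4)
c(B, C) = 1/(9 + 5*B/2) (c(B, C) = 1/((¼)*6*(6 + B) + B) = 1/((9 + 3*B/2) + B) = 1/(9 + 5*B/2))
((-9 - c(11, 7 - 1)) - 32) + 106 = ((-9 - 2/(18 + 5*11)) - 32) + 106 = ((-9 - 2/(18 + 55)) - 32) + 106 = ((-9 - 2/73) - 32) + 106 = (-659/73 - 32) + 106 = -2995/73 + 106 = 4743/73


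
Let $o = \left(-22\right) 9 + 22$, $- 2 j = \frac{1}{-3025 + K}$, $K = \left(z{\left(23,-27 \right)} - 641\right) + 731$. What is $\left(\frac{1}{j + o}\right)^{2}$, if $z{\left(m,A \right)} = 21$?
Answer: $\frac{33965584}{1052115878529} \approx 3.2283 \cdot 10^{-5}$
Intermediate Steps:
$K = 111$ ($K = \left(21 - 641\right) + 731 = -620 + 731 = 111$)
$j = \frac{1}{5828}$ ($j = - \frac{1}{2 \left(-3025 + 111\right)} = - \frac{1}{2 \left(-2914\right)} = \left(- \frac{1}{2}\right) \left(- \frac{1}{2914}\right) = \frac{1}{5828} \approx 0.00017159$)
$o = -176$ ($o = -198 + 22 = -176$)
$\left(\frac{1}{j + o}\right)^{2} = \left(\frac{1}{\frac{1}{5828} - 176}\right)^{2} = \left(\frac{1}{- \frac{1025727}{5828}}\right)^{2} = \left(- \frac{5828}{1025727}\right)^{2} = \frac{33965584}{1052115878529}$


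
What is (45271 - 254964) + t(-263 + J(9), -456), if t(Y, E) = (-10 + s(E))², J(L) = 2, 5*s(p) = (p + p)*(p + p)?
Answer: 691709667311/25 ≈ 2.7668e+10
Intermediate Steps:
s(p) = 4*p²/5 (s(p) = ((p + p)*(p + p))/5 = ((2*p)*(2*p))/5 = (4*p²)/5 = 4*p²/5)
t(Y, E) = (-10 + 4*E²/5)²
(45271 - 254964) + t(-263 + J(9), -456) = (45271 - 254964) + 4*(-25 + 2*(-456)²)²/25 = -209693 + 4*(-25 + 2*207936)²/25 = -209693 + 4*(-25 + 415872)²/25 = -209693 + (4/25)*415847² = -209693 + (4/25)*172928727409 = -209693 + 691714909636/25 = 691709667311/25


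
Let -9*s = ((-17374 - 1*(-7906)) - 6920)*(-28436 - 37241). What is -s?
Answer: 1076314676/9 ≈ 1.1959e+8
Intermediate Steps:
s = -1076314676/9 (s = -((-17374 - 1*(-7906)) - 6920)*(-28436 - 37241)/9 = -((-17374 + 7906) - 6920)*(-65677)/9 = -(-9468 - 6920)*(-65677)/9 = -(-16388)*(-65677)/9 = -1/9*1076314676 = -1076314676/9 ≈ -1.1959e+8)
-s = -1*(-1076314676/9) = 1076314676/9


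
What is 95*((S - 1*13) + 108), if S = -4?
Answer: 8645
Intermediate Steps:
95*((S - 1*13) + 108) = 95*((-4 - 1*13) + 108) = 95*((-4 - 13) + 108) = 95*(-17 + 108) = 95*91 = 8645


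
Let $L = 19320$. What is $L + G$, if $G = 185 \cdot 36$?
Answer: $25980$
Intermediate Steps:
$G = 6660$
$L + G = 19320 + 6660 = 25980$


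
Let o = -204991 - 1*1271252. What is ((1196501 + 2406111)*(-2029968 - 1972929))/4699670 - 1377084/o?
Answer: -3548120619866145662/1156309156635 ≈ -3.0685e+6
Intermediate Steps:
o = -1476243 (o = -204991 - 1271252 = -1476243)
((1196501 + 2406111)*(-2029968 - 1972929))/4699670 - 1377084/o = ((1196501 + 2406111)*(-2029968 - 1972929))/4699670 - 1377084/(-1476243) = (3602612*(-4002897))*(1/4699670) - 1377084*(-1/1476243) = -14420884766964*1/4699670 + 459028/492081 = -7210442383482/2349835 + 459028/492081 = -3548120619866145662/1156309156635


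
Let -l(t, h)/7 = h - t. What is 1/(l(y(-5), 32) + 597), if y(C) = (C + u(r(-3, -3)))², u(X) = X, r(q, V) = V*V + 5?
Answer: 1/940 ≈ 0.0010638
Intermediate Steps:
r(q, V) = 5 + V² (r(q, V) = V² + 5 = 5 + V²)
y(C) = (14 + C)² (y(C) = (C + (5 + (-3)²))² = (C + (5 + 9))² = (C + 14)² = (14 + C)²)
l(t, h) = -7*h + 7*t (l(t, h) = -7*(h - t) = -7*h + 7*t)
1/(l(y(-5), 32) + 597) = 1/((-7*32 + 7*(14 - 5)²) + 597) = 1/((-224 + 7*9²) + 597) = 1/((-224 + 7*81) + 597) = 1/((-224 + 567) + 597) = 1/(343 + 597) = 1/940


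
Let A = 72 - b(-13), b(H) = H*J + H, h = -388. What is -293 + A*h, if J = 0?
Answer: -33273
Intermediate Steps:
b(H) = H (b(H) = H*0 + H = 0 + H = H)
A = 85 (A = 72 - 1*(-13) = 72 + 13 = 85)
-293 + A*h = -293 + 85*(-388) = -293 - 32980 = -33273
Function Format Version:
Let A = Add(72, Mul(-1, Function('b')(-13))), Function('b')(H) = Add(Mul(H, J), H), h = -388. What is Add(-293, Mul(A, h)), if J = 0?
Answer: -33273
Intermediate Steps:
Function('b')(H) = H (Function('b')(H) = Add(Mul(H, 0), H) = Add(0, H) = H)
A = 85 (A = Add(72, Mul(-1, -13)) = Add(72, 13) = 85)
Add(-293, Mul(A, h)) = Add(-293, Mul(85, -388)) = Add(-293, -32980) = -33273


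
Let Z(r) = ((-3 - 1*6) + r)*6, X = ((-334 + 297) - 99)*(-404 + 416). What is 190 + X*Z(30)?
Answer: -205442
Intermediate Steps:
X = -1632 (X = (-37 - 99)*12 = -136*12 = -1632)
Z(r) = -54 + 6*r (Z(r) = ((-3 - 6) + r)*6 = (-9 + r)*6 = -54 + 6*r)
190 + X*Z(30) = 190 - 1632*(-54 + 6*30) = 190 - 1632*(-54 + 180) = 190 - 1632*126 = 190 - 205632 = -205442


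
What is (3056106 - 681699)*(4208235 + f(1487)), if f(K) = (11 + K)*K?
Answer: 15281115968727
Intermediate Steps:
f(K) = K*(11 + K)
(3056106 - 681699)*(4208235 + f(1487)) = (3056106 - 681699)*(4208235 + 1487*(11 + 1487)) = 2374407*(4208235 + 1487*1498) = 2374407*(4208235 + 2227526) = 2374407*6435761 = 15281115968727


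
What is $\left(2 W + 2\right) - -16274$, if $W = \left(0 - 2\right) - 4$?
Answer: $16264$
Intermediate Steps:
$W = -6$ ($W = -2 - 4 = -6$)
$\left(2 W + 2\right) - -16274 = \left(2 \left(-6\right) + 2\right) - -16274 = \left(-12 + 2\right) + 16274 = -10 + 16274 = 16264$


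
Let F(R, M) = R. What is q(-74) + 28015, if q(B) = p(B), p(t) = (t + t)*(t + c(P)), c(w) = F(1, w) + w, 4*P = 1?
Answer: 38782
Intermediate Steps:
P = ¼ (P = (¼)*1 = ¼ ≈ 0.25000)
c(w) = 1 + w
p(t) = 2*t*(5/4 + t) (p(t) = (t + t)*(t + (1 + ¼)) = (2*t)*(t + 5/4) = (2*t)*(5/4 + t) = 2*t*(5/4 + t))
q(B) = B*(5 + 4*B)/2
q(-74) + 28015 = (½)*(-74)*(5 + 4*(-74)) + 28015 = (½)*(-74)*(5 - 296) + 28015 = (½)*(-74)*(-291) + 28015 = 10767 + 28015 = 38782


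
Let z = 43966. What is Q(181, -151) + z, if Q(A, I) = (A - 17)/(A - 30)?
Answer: 6639030/151 ≈ 43967.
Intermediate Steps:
Q(A, I) = (-17 + A)/(-30 + A)
Q(181, -151) + z = (-17 + 181)/(-30 + 181) + 43966 = 164/151 + 43966 = 6639030/151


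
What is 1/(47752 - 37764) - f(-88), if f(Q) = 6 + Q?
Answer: 819017/9988 ≈ 82.000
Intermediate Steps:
1/(47752 - 37764) - f(-88) = 1/(47752 - 37764) - (6 - 88) = 1/9988 - 1*(-82) = 1/9988 + 82 = 819017/9988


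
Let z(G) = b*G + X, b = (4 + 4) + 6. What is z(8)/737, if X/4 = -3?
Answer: 100/737 ≈ 0.13569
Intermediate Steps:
b = 14 (b = 8 + 6 = 14)
X = -12 (X = 4*(-3) = -12)
z(G) = -12 + 14*G (z(G) = 14*G - 12 = -12 + 14*G)
z(8)/737 = (-12 + 14*8)/737 = (-12 + 112)*(1/737) = 100*(1/737) = 100/737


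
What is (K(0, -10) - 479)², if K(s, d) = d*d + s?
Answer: 143641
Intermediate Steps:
K(s, d) = s + d² (K(s, d) = d² + s = s + d²)
(K(0, -10) - 479)² = ((0 + (-10)²) - 479)² = ((0 + 100) - 479)² = (100 - 479)² = (-379)² = 143641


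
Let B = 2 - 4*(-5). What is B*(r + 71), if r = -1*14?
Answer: 1254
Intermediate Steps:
B = 22 (B = 2 + 20 = 22)
r = -14
B*(r + 71) = 22*(-14 + 71) = 22*57 = 1254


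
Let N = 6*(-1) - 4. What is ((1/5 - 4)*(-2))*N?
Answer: -76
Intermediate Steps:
N = -10 (N = -6 - 4 = -10)
((1/5 - 4)*(-2))*N = ((1/5 - 4)*(-2))*(-10) = -19/5*(-2)*(-10) = (38/5)*(-10) = -76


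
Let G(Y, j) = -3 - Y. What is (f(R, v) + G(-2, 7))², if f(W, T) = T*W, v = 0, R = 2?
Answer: 1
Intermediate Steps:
(f(R, v) + G(-2, 7))² = (0*2 + (-3 - 1*(-2)))² = (0 + (-3 + 2))² = (0 - 1)² = (-1)² = 1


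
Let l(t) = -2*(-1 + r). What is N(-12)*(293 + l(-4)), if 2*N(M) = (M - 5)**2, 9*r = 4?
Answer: 764983/18 ≈ 42499.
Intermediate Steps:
r = 4/9 (r = (1/9)*4 = 4/9 ≈ 0.44444)
l(t) = 10/9 (l(t) = -2*(-1 + 4/9) = -2*(-5/9) = 10/9)
N(M) = (-5 + M)**2/2 (N(M) = (M - 5)**2/2 = (-5 + M)**2/2)
N(-12)*(293 + l(-4)) = ((-5 - 12)**2/2)*(293 + 10/9) = ((1/2)*(-17)**2)*(2647/9) = ((1/2)*289)*(2647/9) = (289/2)*(2647/9) = 764983/18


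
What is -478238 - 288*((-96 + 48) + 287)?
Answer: -547070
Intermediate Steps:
-478238 - 288*((-96 + 48) + 287) = -478238 - 288*(-48 + 287) = -478238 - 288*239 = -478238 - 68832 = -547070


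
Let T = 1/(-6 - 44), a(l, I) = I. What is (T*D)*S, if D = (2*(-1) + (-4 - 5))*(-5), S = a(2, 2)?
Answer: -11/5 ≈ -2.2000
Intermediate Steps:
S = 2
D = 55 (D = (-2 - 9)*(-5) = -11*(-5) = 55)
T = -1/50 (T = 1/(-50) = -1/50 ≈ -0.020000)
(T*D)*S = -1/50*55*2 = -11/10*2 = -11/5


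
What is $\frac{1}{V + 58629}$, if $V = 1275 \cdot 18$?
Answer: $\frac{1}{81579} \approx 1.2258 \cdot 10^{-5}$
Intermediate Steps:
$V = 22950$
$\frac{1}{V + 58629} = \frac{1}{22950 + 58629} = \frac{1}{81579}$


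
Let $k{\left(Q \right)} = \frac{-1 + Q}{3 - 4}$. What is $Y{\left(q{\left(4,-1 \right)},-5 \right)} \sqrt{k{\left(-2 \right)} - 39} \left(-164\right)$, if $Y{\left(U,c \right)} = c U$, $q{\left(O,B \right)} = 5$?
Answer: $24600 i \approx 24600.0 i$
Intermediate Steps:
$Y{\left(U,c \right)} = U c$
$k{\left(Q \right)} = 1 - Q$ ($k{\left(Q \right)} = \frac{-1 + Q}{-1} = \left(-1 + Q\right) \left(-1\right) = 1 - Q$)
$Y{\left(q{\left(4,-1 \right)},-5 \right)} \sqrt{k{\left(-2 \right)} - 39} \left(-164\right) = 5 \left(-5\right) \sqrt{\left(1 - -2\right) - 39} \left(-164\right) = - 25 \sqrt{\left(1 + 2\right) - 39} \left(-164\right) = - 25 \sqrt{3 - 39} \left(-164\right) = - 25 \sqrt{-36} \left(-164\right) = - 25 \cdot 6 i \left(-164\right) = - 150 i \left(-164\right) = 24600 i$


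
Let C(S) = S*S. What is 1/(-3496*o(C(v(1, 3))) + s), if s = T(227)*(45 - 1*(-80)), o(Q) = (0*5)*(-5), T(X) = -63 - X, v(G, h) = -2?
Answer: -1/36250 ≈ -2.7586e-5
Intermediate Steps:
C(S) = S**2
o(Q) = 0 (o(Q) = 0*(-5) = 0)
s = -36250 (s = (-63 - 1*227)*(45 - 1*(-80)) = (-63 - 227)*(45 + 80) = -290*125 = -36250)
1/(-3496*o(C(v(1, 3))) + s) = 1/(-3496*0 - 36250) = 1/(0 - 36250) = 1/(-36250) = -1/36250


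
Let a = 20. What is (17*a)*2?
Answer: 680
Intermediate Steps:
(17*a)*2 = (17*20)*2 = 340*2 = 680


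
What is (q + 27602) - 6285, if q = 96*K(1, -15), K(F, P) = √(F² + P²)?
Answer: 21317 + 96*√226 ≈ 22760.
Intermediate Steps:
q = 96*√226 (q = 96*√(1² + (-15)²) = 96*√(1 + 225) = 96*√226 ≈ 1443.2)
(q + 27602) - 6285 = (96*√226 + 27602) - 6285 = (27602 + 96*√226) - 6285 = 21317 + 96*√226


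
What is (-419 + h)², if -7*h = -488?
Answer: 5978025/49 ≈ 1.2200e+5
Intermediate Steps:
h = 488/7 (h = -⅐*(-488) = 488/7 ≈ 69.714)
(-419 + h)² = (-419 + 488/7)² = (-2445/7)² = 5978025/49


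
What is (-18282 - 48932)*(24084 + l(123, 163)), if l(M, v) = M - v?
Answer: -1616093416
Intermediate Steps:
(-18282 - 48932)*(24084 + l(123, 163)) = (-18282 - 48932)*(24084 + (123 - 1*163)) = -67214*(24084 + (123 - 163)) = -67214*(24084 - 40) = -67214*24044 = -1616093416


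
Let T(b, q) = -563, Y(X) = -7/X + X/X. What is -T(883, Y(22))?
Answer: 563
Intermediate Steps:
Y(X) = 1 - 7/X (Y(X) = -7/X + 1 = 1 - 7/X)
-T(883, Y(22)) = -1*(-563) = 563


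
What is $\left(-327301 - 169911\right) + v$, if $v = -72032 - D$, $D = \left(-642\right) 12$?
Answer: $-561540$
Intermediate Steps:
$D = -7704$
$v = -64328$ ($v = -72032 - -7704 = -72032 + 7704 = -64328$)
$\left(-327301 - 169911\right) + v = \left(-327301 - 169911\right) - 64328 = -497212 - 64328 = -561540$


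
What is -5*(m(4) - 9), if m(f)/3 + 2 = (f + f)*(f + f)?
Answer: -885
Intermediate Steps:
m(f) = -6 + 12*f**2 (m(f) = -6 + 3*((f + f)*(f + f)) = -6 + 3*((2*f)*(2*f)) = -6 + 3*(4*f**2) = -6 + 12*f**2)
-5*(m(4) - 9) = -5*((-6 + 12*4**2) - 9) = -5*((-6 + 12*16) - 9) = -5*((-6 + 192) - 9) = -5*(186 - 9) = -5*177 = -885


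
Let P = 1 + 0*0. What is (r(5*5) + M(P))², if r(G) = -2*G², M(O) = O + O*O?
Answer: 1557504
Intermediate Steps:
P = 1 (P = 1 + 0 = 1)
M(O) = O + O²
(r(5*5) + M(P))² = (-2*(5*5)² + 1*(1 + 1))² = (-2*25² + 1*2)² = (-2*625 + 2)² = (-1250 + 2)² = (-1248)² = 1557504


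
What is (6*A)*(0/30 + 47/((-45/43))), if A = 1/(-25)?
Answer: 4042/375 ≈ 10.779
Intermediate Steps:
A = -1/25 ≈ -0.040000
(6*A)*(0/30 + 47/((-45/43))) = (6*(-1/25))*(0/30 + 47/((-45/43))) = -6*(0*(1/30) + 47/((-45*1/43)))/25 = -6*(0 + 47/(-45/43))/25 = -6*(0 + 47*(-43/45))/25 = -6*(0 - 2021/45)/25 = -6/25*(-2021/45) = 4042/375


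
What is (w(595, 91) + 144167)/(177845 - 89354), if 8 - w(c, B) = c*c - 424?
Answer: -209426/88491 ≈ -2.3666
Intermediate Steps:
w(c, B) = 432 - c² (w(c, B) = 8 - (c*c - 424) = 8 - (c² - 424) = 8 - (-424 + c²) = 8 + (424 - c²) = 432 - c²)
(w(595, 91) + 144167)/(177845 - 89354) = ((432 - 1*595²) + 144167)/(177845 - 89354) = ((432 - 1*354025) + 144167)/88491 = ((432 - 354025) + 144167)*(1/88491) = (-353593 + 144167)*(1/88491) = -209426*1/88491 = -209426/88491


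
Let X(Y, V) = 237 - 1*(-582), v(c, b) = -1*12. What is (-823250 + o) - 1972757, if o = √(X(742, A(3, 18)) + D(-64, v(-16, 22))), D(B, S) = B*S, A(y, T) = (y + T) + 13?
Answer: -2796007 + 23*√3 ≈ -2.7960e+6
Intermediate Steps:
A(y, T) = 13 + T + y (A(y, T) = (T + y) + 13 = 13 + T + y)
v(c, b) = -12
X(Y, V) = 819 (X(Y, V) = 237 + 582 = 819)
o = 23*√3 (o = √(819 - 64*(-12)) = √(819 + 768) = √1587 = 23*√3 ≈ 39.837)
(-823250 + o) - 1972757 = (-823250 + 23*√3) - 1972757 = -2796007 + 23*√3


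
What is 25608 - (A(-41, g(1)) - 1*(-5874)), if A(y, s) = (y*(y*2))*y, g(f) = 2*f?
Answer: 157576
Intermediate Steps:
A(y, s) = 2*y³ (A(y, s) = (y*(2*y))*y = (2*y²)*y = 2*y³)
25608 - (A(-41, g(1)) - 1*(-5874)) = 25608 - (2*(-41)³ - 1*(-5874)) = 25608 - (2*(-68921) + 5874) = 25608 - (-137842 + 5874) = 25608 - 1*(-131968) = 25608 + 131968 = 157576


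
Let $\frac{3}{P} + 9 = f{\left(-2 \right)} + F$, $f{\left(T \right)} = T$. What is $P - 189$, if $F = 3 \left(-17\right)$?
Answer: $- \frac{11721}{62} \approx -189.05$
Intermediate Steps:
$F = -51$
$P = - \frac{3}{62}$ ($P = \frac{3}{-9 - 53} = \frac{3}{-62} = 3 \left(- \frac{1}{62}\right) = - \frac{3}{62} \approx -0.048387$)
$P - 189 = - \frac{3}{62} - 189 = - \frac{11721}{62}$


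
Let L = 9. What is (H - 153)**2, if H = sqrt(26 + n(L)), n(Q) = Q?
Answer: (153 - sqrt(35))**2 ≈ 21634.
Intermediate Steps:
H = sqrt(35) (H = sqrt(26 + 9) = sqrt(35) ≈ 5.9161)
(H - 153)**2 = (sqrt(35) - 153)**2 = (-153 + sqrt(35))**2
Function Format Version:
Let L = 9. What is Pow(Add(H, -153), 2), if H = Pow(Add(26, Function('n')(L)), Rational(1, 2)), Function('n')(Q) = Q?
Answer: Pow(Add(153, Mul(-1, Pow(35, Rational(1, 2)))), 2) ≈ 21634.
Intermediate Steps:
H = Pow(35, Rational(1, 2)) (H = Pow(Add(26, 9), Rational(1, 2)) = Pow(35, Rational(1, 2)) ≈ 5.9161)
Pow(Add(H, -153), 2) = Pow(Add(Pow(35, Rational(1, 2)), -153), 2) = Pow(Add(-153, Pow(35, Rational(1, 2))), 2)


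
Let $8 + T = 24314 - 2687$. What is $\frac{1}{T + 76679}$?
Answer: $\frac{1}{98298} \approx 1.0173 \cdot 10^{-5}$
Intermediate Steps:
$T = 21619$ ($T = -8 + \left(24314 - 2687\right) = -8 + 21627 = 21619$)
$\frac{1}{T + 76679} = \frac{1}{21619 + 76679} = \frac{1}{98298}$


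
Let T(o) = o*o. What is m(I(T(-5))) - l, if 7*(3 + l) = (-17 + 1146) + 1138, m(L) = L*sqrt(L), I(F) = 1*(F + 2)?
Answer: -2246/7 + 81*sqrt(3) ≈ -180.56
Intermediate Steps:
T(o) = o**2
I(F) = 2 + F (I(F) = 1*(2 + F) = 2 + F)
m(L) = L**(3/2)
l = 2246/7 (l = -3 + ((-17 + 1146) + 1138)/7 = -3 + (1129 + 1138)/7 = -3 + (1/7)*2267 = -3 + 2267/7 = 2246/7 ≈ 320.86)
m(I(T(-5))) - l = (2 + (-5)**2)**(3/2) - 1*2246/7 = (2 + 25)**(3/2) - 2246/7 = 27**(3/2) - 2246/7 = 81*sqrt(3) - 2246/7 = -2246/7 + 81*sqrt(3)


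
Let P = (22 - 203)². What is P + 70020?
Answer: 102781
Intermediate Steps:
P = 32761 (P = (-181)² = 32761)
P + 70020 = 32761 + 70020 = 102781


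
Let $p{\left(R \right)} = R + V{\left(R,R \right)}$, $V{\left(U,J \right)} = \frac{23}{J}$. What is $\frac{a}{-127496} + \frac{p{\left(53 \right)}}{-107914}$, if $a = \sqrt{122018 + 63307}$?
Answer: $- \frac{1416}{2859721} - \frac{5 \sqrt{7413}}{127496} \approx -0.0038717$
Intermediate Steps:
$a = 5 \sqrt{7413}$ ($a = \sqrt{185325} = 5 \sqrt{7413} \approx 430.49$)
$p{\left(R \right)} = R + \frac{23}{R}$
$\frac{a}{-127496} + \frac{p{\left(53 \right)}}{-107914} = \frac{5 \sqrt{7413}}{-127496} + \frac{53 + \frac{23}{53}}{-107914} = 5 \sqrt{7413} \left(- \frac{1}{127496}\right) + \left(53 + 23 \cdot \frac{1}{53}\right) \left(- \frac{1}{107914}\right) = - \frac{5 \sqrt{7413}}{127496} + \left(53 + \frac{23}{53}\right) \left(- \frac{1}{107914}\right) = - \frac{5 \sqrt{7413}}{127496} + \frac{2832}{53} \left(- \frac{1}{107914}\right) = - \frac{5 \sqrt{7413}}{127496} - \frac{1416}{2859721} = - \frac{1416}{2859721} - \frac{5 \sqrt{7413}}{127496}$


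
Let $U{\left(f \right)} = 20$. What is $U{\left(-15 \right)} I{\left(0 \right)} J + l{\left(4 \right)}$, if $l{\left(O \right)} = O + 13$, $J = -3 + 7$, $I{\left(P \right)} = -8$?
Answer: $-623$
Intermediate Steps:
$J = 4$
$l{\left(O \right)} = 13 + O$
$U{\left(-15 \right)} I{\left(0 \right)} J + l{\left(4 \right)} = 20 \left(\left(-8\right) 4\right) + \left(13 + 4\right) = 20 \left(-32\right) + 17 = -640 + 17 = -623$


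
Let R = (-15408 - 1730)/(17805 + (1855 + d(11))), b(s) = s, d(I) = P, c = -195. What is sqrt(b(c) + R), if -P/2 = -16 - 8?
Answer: I*sqrt(19019195546)/9854 ≈ 13.995*I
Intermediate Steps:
P = 48 (P = -2*(-16 - 8) = -2*(-24) = 48)
d(I) = 48
R = -8569/9854 (R = (-15408 - 1730)/(17805 + (1855 + 48)) = -17138/(17805 + 1903) = -17138/19708 = -17138*1/19708 = -8569/9854 ≈ -0.86960)
sqrt(b(c) + R) = sqrt(-195 - 8569/9854) = sqrt(-1930099/9854) = I*sqrt(19019195546)/9854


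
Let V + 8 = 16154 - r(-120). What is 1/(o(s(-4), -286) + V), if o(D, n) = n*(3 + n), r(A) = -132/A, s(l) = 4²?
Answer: 10/970829 ≈ 1.0300e-5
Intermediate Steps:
s(l) = 16
V = 161449/10 (V = -8 + (16154 - (-132)/(-120)) = -8 + (16154 - (-132)*(-1)/120) = -8 + (16154 - 1*11/10) = -8 + (16154 - 11/10) = -8 + 161529/10 = 161449/10 ≈ 16145.)
1/(o(s(-4), -286) + V) = 1/(-286*(3 - 286) + 161449/10) = 1/(-286*(-283) + 161449/10) = 1/(80938 + 161449/10) = 1/(970829/10) = 10/970829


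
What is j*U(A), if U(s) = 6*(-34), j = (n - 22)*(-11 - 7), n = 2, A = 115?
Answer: -73440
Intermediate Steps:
j = 360 (j = (2 - 22)*(-11 - 7) = -20*(-18) = 360)
U(s) = -204
j*U(A) = 360*(-204) = -73440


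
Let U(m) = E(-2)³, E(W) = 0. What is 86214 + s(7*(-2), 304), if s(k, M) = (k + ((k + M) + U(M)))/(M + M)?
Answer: 13104597/152 ≈ 86215.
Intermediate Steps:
U(m) = 0 (U(m) = 0³ = 0)
s(k, M) = (M + 2*k)/(2*M) (s(k, M) = (k + ((k + M) + 0))/(M + M) = (k + ((M + k) + 0))/((2*M)) = (k + (M + k))*(1/(2*M)) = (M + 2*k)*(1/(2*M)) = (M + 2*k)/(2*M))
86214 + s(7*(-2), 304) = 86214 + (7*(-2) + (½)*304)/304 = 86214 + (-14 + 152)/304 = 86214 + (1/304)*138 = 86214 + 69/152 = 13104597/152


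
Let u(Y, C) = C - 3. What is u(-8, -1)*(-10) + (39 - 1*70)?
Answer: 9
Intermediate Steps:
u(Y, C) = -3 + C
u(-8, -1)*(-10) + (39 - 1*70) = (-3 - 1)*(-10) + (39 - 1*70) = -4*(-10) + (39 - 70) = 40 - 31 = 9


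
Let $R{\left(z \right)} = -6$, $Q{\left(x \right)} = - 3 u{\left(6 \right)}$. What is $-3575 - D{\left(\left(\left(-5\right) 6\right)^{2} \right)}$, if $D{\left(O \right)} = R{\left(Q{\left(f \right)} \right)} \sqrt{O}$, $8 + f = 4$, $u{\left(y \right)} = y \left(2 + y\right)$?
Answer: $-3395$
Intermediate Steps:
$f = -4$ ($f = -8 + 4 = -4$)
$Q{\left(x \right)} = -144$ ($Q{\left(x \right)} = - 3 \cdot 6 \left(2 + 6\right) = - 3 \cdot 6 \cdot 8 = \left(-3\right) 48 = -144$)
$D{\left(O \right)} = - 6 \sqrt{O}$
$-3575 - D{\left(\left(\left(-5\right) 6\right)^{2} \right)} = -3575 - - 6 \sqrt{\left(\left(-5\right) 6\right)^{2}} = -3575 - - 6 \sqrt{\left(-30\right)^{2}} = -3575 - - 6 \sqrt{900} = -3575 - \left(-6\right) 30 = -3575 - -180 = -3575 + 180 = -3395$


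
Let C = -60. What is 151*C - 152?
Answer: -9212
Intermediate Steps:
151*C - 152 = 151*(-60) - 152 = -9060 - 152 = -9212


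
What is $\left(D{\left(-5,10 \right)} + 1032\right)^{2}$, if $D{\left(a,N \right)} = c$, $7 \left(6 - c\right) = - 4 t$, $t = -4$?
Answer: $\frac{52562500}{49} \approx 1.0727 \cdot 10^{6}$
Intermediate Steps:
$c = \frac{26}{7}$ ($c = 6 - \frac{\left(-4\right) \left(-4\right)}{7} = 6 - \frac{16}{7} = \frac{26}{7} \approx 3.7143$)
$D{\left(a,N \right)} = \frac{26}{7}$
$\left(D{\left(-5,10 \right)} + 1032\right)^{2} = \left(\frac{26}{7} + 1032\right)^{2} = \left(\frac{7250}{7}\right)^{2} = \frac{52562500}{49}$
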